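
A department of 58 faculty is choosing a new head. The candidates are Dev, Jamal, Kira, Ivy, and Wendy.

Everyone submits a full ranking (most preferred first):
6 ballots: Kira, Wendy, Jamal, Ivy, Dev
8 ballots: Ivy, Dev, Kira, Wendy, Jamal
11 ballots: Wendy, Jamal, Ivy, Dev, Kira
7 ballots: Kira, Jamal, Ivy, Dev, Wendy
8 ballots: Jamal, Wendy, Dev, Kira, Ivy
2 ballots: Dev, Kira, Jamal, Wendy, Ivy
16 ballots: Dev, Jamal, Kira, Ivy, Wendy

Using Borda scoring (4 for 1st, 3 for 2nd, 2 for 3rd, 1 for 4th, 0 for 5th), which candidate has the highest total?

Jamal

Dev: 6×0 + 8×3 + 11×1 + 7×1 + 8×2 + 2×4 + 16×4 = 130
Jamal: 6×2 + 8×0 + 11×3 + 7×3 + 8×4 + 2×2 + 16×3 = 150
Kira: 6×4 + 8×2 + 11×0 + 7×4 + 8×1 + 2×3 + 16×2 = 114
Ivy: 6×1 + 8×4 + 11×2 + 7×2 + 8×0 + 2×0 + 16×1 = 90
Wendy: 6×3 + 8×1 + 11×4 + 7×0 + 8×3 + 2×1 + 16×0 = 96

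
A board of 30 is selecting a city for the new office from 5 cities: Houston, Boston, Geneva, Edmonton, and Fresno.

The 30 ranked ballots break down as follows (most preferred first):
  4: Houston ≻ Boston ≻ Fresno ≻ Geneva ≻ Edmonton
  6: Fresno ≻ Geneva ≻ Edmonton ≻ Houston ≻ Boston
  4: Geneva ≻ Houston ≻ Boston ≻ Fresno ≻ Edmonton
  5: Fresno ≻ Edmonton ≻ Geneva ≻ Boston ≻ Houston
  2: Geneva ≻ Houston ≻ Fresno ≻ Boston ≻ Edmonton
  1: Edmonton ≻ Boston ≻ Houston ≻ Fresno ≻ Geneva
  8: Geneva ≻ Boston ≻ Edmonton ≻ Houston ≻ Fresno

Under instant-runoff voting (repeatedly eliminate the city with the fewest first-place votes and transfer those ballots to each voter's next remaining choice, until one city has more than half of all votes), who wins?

Round 1: Houston 4, Boston 0, Geneva 14, Edmonton 1, Fresno 11. Boston eliminated.
Round 2: Houston 4, Geneva 14, Edmonton 1, Fresno 11. Edmonton eliminated.
Round 3: Houston 5, Geneva 14, Fresno 11. Houston eliminated.
Round 4: Geneva 14, Fresno 16. Fresno has a majority (≥16).

Fresno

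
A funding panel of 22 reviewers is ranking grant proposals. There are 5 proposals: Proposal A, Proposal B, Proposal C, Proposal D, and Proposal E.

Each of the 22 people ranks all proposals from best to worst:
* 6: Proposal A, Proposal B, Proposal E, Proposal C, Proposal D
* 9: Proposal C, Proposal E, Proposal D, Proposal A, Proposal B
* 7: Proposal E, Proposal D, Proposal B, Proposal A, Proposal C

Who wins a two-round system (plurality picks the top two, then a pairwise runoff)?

Round 1 first-place votes: Proposal A 6, Proposal B 0, Proposal C 9, Proposal D 0, Proposal E 7. Proposal C and Proposal E advance.
Runoff: Proposal C is ranked above Proposal E on 9 ballots, Proposal E above Proposal C on 13.

Proposal E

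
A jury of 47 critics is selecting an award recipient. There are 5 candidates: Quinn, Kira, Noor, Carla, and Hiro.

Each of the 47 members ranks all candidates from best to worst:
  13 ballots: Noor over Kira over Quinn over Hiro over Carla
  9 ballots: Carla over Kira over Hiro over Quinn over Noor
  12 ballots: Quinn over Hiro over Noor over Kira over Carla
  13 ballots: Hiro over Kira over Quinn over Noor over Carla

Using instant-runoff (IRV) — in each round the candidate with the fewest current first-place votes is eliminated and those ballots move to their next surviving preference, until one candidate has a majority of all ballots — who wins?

Round 1: Quinn 12, Kira 0, Noor 13, Carla 9, Hiro 13. Kira eliminated.
Round 2: Quinn 12, Noor 13, Carla 9, Hiro 13. Carla eliminated.
Round 3: Quinn 12, Noor 13, Hiro 22. Quinn eliminated.
Round 4: Noor 13, Hiro 34. Hiro has a majority (≥24).

Hiro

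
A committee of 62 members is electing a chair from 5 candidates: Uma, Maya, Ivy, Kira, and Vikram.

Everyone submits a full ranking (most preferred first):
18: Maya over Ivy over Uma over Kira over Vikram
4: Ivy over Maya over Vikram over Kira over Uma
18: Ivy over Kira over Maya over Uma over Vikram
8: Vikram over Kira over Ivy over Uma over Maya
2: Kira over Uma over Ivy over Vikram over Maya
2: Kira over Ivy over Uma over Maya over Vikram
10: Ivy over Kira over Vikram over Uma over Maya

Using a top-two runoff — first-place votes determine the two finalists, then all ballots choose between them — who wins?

Ivy

Round 1 first-place votes: Uma 0, Maya 18, Ivy 32, Kira 4, Vikram 8. Ivy and Maya advance.
Runoff: Ivy is ranked above Maya on 44 ballots, Maya above Ivy on 18.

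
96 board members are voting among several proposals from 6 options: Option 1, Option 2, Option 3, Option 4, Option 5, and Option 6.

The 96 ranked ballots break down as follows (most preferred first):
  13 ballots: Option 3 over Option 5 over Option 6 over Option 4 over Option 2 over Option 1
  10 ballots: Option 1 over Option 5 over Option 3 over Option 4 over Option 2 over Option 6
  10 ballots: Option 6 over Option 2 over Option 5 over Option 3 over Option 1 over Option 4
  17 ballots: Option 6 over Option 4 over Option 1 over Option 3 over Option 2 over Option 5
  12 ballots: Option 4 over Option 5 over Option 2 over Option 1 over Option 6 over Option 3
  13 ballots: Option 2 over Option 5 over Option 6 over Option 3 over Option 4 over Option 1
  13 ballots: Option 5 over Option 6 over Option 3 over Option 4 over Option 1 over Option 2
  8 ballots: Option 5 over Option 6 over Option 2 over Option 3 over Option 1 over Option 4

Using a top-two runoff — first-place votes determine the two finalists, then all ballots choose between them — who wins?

Option 5

Round 1 first-place votes: Option 1 10, Option 2 13, Option 3 13, Option 4 12, Option 5 21, Option 6 27. Option 6 and Option 5 advance.
Runoff: Option 6 is ranked above Option 5 on 27 ballots, Option 5 above Option 6 on 69.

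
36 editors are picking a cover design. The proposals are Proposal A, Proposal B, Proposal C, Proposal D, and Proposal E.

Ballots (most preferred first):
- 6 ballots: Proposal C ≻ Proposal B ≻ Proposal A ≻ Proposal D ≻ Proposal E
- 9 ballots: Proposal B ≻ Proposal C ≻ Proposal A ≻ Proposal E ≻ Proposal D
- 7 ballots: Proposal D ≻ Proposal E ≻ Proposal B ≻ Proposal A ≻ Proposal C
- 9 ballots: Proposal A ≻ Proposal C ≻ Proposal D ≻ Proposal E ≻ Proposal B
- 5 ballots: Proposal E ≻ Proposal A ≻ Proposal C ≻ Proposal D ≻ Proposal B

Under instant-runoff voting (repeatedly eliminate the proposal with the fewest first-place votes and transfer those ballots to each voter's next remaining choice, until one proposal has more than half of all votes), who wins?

Round 1: Proposal A 9, Proposal B 9, Proposal C 6, Proposal D 7, Proposal E 5. Proposal E eliminated.
Round 2: Proposal A 14, Proposal B 9, Proposal C 6, Proposal D 7. Proposal C eliminated.
Round 3: Proposal A 14, Proposal B 15, Proposal D 7. Proposal D eliminated.
Round 4: Proposal A 14, Proposal B 22. Proposal B has a majority (≥19).

Proposal B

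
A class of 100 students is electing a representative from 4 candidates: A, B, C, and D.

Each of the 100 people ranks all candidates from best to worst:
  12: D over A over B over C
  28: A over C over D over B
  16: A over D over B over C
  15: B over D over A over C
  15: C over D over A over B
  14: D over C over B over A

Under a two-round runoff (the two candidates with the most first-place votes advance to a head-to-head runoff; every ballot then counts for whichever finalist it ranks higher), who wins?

Round 1 first-place votes: A 44, B 15, C 15, D 26. A and D advance.
Runoff: A is ranked above D on 44 ballots, D above A on 56.

D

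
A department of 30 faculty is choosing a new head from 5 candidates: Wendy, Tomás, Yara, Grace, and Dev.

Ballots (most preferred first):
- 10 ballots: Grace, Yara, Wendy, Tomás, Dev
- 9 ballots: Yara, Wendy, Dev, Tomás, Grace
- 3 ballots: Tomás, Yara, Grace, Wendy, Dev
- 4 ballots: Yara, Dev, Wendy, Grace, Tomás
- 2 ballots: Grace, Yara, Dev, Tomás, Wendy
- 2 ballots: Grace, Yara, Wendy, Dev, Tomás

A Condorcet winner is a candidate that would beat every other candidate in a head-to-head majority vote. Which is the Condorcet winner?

Yara vs Wendy: 30–0
Yara vs Tomás: 27–3
Yara vs Grace: 16–14
Yara vs Dev: 30–0
Yara beats every other candidate.

Yara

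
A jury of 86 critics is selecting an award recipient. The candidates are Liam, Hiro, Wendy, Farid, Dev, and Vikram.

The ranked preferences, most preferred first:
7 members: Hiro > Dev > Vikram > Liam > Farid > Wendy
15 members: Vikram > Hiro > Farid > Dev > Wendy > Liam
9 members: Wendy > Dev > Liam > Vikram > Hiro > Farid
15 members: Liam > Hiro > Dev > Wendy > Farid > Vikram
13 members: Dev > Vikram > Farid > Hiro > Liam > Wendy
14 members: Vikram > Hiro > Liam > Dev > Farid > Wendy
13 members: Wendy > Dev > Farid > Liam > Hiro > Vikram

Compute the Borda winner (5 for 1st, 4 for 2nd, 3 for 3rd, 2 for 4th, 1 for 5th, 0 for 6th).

Liam: 7×2 + 15×0 + 9×3 + 15×5 + 13×1 + 14×3 + 13×2 = 197
Hiro: 7×5 + 15×4 + 9×1 + 15×4 + 13×2 + 14×4 + 13×1 = 259
Wendy: 7×0 + 15×1 + 9×5 + 15×2 + 13×0 + 14×0 + 13×5 = 155
Farid: 7×1 + 15×3 + 9×0 + 15×1 + 13×3 + 14×1 + 13×3 = 159
Dev: 7×4 + 15×2 + 9×4 + 15×3 + 13×5 + 14×2 + 13×4 = 284
Vikram: 7×3 + 15×5 + 9×2 + 15×0 + 13×4 + 14×5 + 13×0 = 236

Dev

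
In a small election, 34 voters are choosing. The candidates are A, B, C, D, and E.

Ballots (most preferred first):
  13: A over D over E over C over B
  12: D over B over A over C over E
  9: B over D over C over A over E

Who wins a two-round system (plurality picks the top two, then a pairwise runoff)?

D

Round 1 first-place votes: A 13, B 9, C 0, D 12, E 0. A and D advance.
Runoff: A is ranked above D on 13 ballots, D above A on 21.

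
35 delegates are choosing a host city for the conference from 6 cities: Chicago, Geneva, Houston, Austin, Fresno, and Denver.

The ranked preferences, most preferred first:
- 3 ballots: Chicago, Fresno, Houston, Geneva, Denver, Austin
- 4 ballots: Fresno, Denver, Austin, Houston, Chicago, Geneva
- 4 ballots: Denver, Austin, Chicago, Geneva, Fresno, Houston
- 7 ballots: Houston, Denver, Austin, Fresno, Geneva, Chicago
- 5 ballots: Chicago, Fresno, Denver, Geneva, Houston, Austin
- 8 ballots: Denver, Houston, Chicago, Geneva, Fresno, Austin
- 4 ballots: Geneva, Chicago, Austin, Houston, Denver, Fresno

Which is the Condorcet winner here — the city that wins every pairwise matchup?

Denver

Denver vs Chicago: 23–12
Denver vs Geneva: 28–7
Denver vs Houston: 21–14
Denver vs Austin: 31–4
Denver vs Fresno: 23–12
Denver beats every other city.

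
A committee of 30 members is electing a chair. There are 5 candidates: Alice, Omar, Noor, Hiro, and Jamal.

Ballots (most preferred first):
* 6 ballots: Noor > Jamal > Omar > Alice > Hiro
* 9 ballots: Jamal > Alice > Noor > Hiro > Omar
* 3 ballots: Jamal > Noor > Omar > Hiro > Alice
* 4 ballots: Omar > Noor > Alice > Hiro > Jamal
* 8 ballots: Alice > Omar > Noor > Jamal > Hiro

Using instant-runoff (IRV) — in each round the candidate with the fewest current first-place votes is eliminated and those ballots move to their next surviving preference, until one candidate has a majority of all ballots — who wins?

Noor

Round 1: Alice 8, Omar 4, Noor 6, Hiro 0, Jamal 12. Hiro eliminated.
Round 2: Alice 8, Omar 4, Noor 6, Jamal 12. Omar eliminated.
Round 3: Alice 8, Noor 10, Jamal 12. Alice eliminated.
Round 4: Noor 18, Jamal 12. Noor has a majority (≥16).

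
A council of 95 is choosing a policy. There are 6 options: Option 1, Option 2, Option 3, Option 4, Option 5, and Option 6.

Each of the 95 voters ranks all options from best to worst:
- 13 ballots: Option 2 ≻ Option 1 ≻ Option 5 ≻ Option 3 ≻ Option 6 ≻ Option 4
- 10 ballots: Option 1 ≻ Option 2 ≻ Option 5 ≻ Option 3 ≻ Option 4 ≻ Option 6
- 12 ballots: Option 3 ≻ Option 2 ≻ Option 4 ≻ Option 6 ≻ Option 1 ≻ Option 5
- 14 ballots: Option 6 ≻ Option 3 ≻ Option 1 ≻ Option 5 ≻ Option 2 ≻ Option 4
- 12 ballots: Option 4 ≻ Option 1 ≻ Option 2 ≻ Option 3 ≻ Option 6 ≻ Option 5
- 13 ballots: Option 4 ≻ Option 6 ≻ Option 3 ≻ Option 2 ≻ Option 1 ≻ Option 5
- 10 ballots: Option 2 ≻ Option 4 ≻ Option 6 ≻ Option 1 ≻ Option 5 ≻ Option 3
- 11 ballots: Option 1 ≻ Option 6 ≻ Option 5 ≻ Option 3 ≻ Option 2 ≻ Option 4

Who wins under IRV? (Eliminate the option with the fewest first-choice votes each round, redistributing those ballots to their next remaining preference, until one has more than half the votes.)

Round 1: Option 1 21, Option 2 23, Option 3 12, Option 4 25, Option 5 0, Option 6 14. Option 5 eliminated.
Round 2: Option 1 21, Option 2 23, Option 3 12, Option 4 25, Option 6 14. Option 3 eliminated.
Round 3: Option 1 21, Option 2 35, Option 4 25, Option 6 14. Option 6 eliminated.
Round 4: Option 1 35, Option 2 35, Option 4 25. Option 4 eliminated.
Round 5: Option 1 47, Option 2 48. Option 2 has a majority (≥48).

Option 2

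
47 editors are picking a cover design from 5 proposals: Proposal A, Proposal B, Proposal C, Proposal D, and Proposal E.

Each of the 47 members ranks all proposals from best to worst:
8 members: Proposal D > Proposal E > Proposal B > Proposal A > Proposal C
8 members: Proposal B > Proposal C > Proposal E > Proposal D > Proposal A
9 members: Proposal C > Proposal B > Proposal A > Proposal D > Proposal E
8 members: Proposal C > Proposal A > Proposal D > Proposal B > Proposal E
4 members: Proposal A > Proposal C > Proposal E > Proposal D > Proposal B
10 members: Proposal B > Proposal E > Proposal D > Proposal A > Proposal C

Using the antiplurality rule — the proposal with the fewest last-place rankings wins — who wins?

Proposal D

Last-place votes: Proposal A 8, Proposal B 4, Proposal C 18, Proposal D 0, Proposal E 17.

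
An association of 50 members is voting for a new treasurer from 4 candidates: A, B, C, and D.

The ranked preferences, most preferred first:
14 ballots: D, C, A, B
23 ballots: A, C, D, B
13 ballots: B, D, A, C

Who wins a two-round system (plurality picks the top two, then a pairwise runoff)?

Round 1 first-place votes: A 23, B 13, C 0, D 14. A and D advance.
Runoff: A is ranked above D on 23 ballots, D above A on 27.

D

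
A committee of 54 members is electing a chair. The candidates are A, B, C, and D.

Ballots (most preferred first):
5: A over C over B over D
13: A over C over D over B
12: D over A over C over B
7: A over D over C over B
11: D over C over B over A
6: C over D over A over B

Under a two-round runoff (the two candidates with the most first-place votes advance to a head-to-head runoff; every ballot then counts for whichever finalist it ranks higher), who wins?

D

Round 1 first-place votes: A 25, B 0, C 6, D 23. A and D advance.
Runoff: A is ranked above D on 25 ballots, D above A on 29.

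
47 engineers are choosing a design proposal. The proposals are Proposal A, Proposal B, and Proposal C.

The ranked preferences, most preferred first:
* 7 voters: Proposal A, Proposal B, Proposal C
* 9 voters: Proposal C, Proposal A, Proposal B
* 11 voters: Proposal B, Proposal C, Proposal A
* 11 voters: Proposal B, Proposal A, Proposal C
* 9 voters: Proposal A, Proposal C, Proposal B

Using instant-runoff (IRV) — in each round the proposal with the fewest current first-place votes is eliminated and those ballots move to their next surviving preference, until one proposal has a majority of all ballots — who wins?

Round 1: Proposal A 16, Proposal B 22, Proposal C 9. Proposal C eliminated.
Round 2: Proposal A 25, Proposal B 22. Proposal A has a majority (≥24).

Proposal A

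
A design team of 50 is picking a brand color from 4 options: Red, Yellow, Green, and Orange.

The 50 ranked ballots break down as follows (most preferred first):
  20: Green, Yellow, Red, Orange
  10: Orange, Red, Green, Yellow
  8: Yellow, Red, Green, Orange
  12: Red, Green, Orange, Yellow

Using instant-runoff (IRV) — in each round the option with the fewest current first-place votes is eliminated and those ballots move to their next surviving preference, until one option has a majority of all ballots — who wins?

Round 1: Red 12, Yellow 8, Green 20, Orange 10. Yellow eliminated.
Round 2: Red 20, Green 20, Orange 10. Orange eliminated.
Round 3: Red 30, Green 20. Red has a majority (≥26).

Red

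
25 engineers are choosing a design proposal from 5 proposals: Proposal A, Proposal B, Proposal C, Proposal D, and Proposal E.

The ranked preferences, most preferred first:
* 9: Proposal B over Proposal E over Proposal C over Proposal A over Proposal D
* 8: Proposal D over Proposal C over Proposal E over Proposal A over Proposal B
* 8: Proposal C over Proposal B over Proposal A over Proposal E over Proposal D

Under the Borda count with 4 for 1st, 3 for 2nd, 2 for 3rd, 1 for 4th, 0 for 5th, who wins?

Proposal A: 9×1 + 8×1 + 8×2 = 33
Proposal B: 9×4 + 8×0 + 8×3 = 60
Proposal C: 9×2 + 8×3 + 8×4 = 74
Proposal D: 9×0 + 8×4 + 8×0 = 32
Proposal E: 9×3 + 8×2 + 8×1 = 51

Proposal C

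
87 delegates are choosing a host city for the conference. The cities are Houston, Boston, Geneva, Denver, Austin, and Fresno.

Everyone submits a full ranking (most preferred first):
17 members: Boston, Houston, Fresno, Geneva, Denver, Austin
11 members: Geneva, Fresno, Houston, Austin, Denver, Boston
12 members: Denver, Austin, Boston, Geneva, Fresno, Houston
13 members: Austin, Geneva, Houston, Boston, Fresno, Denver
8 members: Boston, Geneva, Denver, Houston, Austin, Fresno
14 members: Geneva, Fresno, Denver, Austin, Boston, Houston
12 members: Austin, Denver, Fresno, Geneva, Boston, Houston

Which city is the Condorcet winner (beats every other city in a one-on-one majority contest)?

Geneva

Geneva vs Houston: 70–17
Geneva vs Boston: 50–37
Geneva vs Denver: 63–24
Geneva vs Austin: 50–37
Geneva vs Fresno: 58–29
Geneva beats every other city.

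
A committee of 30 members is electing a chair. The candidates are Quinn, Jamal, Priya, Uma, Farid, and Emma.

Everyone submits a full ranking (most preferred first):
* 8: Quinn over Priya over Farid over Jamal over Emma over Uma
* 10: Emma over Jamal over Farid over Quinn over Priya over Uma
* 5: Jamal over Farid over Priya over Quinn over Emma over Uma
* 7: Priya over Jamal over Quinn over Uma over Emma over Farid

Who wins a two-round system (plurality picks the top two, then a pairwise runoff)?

Round 1 first-place votes: Quinn 8, Jamal 5, Priya 7, Uma 0, Farid 0, Emma 10. Emma and Quinn advance.
Runoff: Emma is ranked above Quinn on 10 ballots, Quinn above Emma on 20.

Quinn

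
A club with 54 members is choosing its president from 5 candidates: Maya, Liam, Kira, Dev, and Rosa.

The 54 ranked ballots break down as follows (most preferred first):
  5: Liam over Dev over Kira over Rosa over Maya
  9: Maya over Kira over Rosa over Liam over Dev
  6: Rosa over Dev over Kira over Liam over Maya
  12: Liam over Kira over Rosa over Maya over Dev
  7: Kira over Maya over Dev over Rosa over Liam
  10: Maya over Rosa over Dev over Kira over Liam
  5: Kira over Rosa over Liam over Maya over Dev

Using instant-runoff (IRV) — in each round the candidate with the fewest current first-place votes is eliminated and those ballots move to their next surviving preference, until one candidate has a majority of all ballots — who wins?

Kira

Round 1: Maya 19, Liam 17, Kira 12, Dev 0, Rosa 6. Dev eliminated.
Round 2: Maya 19, Liam 17, Kira 12, Rosa 6. Rosa eliminated.
Round 3: Maya 19, Liam 17, Kira 18. Liam eliminated.
Round 4: Maya 19, Kira 35. Kira has a majority (≥28).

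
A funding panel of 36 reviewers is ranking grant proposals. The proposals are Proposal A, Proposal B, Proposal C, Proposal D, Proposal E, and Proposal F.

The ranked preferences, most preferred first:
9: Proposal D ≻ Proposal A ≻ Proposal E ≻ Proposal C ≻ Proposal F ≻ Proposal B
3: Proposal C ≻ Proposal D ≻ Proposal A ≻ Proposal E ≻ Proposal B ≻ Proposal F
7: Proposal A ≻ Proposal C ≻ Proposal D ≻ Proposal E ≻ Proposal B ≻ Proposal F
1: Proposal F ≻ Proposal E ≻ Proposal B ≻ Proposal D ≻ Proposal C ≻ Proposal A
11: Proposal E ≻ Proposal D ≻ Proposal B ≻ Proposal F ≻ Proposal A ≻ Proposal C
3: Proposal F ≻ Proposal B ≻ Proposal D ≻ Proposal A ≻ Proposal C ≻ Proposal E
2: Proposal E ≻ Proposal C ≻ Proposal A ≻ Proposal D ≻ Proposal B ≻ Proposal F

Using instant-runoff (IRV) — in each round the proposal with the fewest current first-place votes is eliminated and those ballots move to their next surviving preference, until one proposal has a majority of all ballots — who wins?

Proposal D

Round 1: Proposal A 7, Proposal B 0, Proposal C 3, Proposal D 9, Proposal E 13, Proposal F 4. Proposal B eliminated.
Round 2: Proposal A 7, Proposal C 3, Proposal D 9, Proposal E 13, Proposal F 4. Proposal C eliminated.
Round 3: Proposal A 7, Proposal D 12, Proposal E 13, Proposal F 4. Proposal F eliminated.
Round 4: Proposal A 7, Proposal D 15, Proposal E 14. Proposal A eliminated.
Round 5: Proposal D 22, Proposal E 14. Proposal D has a majority (≥19).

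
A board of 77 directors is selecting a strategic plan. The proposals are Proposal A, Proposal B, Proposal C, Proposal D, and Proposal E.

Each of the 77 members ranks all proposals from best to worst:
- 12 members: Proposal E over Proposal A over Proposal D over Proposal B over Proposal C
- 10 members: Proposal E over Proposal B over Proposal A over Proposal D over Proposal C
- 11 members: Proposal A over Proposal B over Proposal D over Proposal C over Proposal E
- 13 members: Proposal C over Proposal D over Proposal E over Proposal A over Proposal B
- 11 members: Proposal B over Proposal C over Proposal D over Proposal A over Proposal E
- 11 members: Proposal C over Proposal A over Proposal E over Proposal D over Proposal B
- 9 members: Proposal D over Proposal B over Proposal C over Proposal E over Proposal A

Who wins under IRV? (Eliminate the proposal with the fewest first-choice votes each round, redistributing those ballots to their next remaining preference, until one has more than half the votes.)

Round 1: Proposal A 11, Proposal B 11, Proposal C 24, Proposal D 9, Proposal E 22. Proposal D eliminated.
Round 2: Proposal A 11, Proposal B 20, Proposal C 24, Proposal E 22. Proposal A eliminated.
Round 3: Proposal B 31, Proposal C 24, Proposal E 22. Proposal E eliminated.
Round 4: Proposal B 53, Proposal C 24. Proposal B has a majority (≥39).

Proposal B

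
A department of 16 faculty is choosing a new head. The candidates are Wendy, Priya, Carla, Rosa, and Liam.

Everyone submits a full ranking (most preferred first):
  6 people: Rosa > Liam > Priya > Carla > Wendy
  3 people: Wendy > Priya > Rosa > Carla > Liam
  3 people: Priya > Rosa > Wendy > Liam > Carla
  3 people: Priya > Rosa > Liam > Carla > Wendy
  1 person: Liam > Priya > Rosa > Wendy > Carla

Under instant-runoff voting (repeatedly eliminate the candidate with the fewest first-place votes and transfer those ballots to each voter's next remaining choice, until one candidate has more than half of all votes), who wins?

Round 1: Wendy 3, Priya 6, Carla 0, Rosa 6, Liam 1. Carla eliminated.
Round 2: Wendy 3, Priya 6, Rosa 6, Liam 1. Liam eliminated.
Round 3: Wendy 3, Priya 7, Rosa 6. Wendy eliminated.
Round 4: Priya 10, Rosa 6. Priya has a majority (≥9).

Priya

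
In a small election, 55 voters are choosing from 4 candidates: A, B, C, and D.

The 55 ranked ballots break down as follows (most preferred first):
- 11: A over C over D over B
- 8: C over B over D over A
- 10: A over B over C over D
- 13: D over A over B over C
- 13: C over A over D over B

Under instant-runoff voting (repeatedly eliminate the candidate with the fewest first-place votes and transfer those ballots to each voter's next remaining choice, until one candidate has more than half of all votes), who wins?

Round 1: A 21, B 0, C 21, D 13. B eliminated.
Round 2: A 21, C 21, D 13. D eliminated.
Round 3: A 34, C 21. A has a majority (≥28).

A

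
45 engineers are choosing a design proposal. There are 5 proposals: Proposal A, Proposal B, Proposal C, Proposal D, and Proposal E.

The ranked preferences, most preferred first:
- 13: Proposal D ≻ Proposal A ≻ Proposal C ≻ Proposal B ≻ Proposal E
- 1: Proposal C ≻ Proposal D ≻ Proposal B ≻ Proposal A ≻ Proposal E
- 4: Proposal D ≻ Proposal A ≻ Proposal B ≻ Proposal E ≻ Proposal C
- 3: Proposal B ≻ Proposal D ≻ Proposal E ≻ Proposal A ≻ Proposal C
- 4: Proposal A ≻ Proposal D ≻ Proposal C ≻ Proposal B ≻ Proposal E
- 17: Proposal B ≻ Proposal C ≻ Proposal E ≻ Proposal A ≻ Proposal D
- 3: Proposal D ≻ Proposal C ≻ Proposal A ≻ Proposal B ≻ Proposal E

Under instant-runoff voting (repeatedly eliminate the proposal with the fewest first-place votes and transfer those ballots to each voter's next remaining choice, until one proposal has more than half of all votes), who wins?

Round 1: Proposal A 4, Proposal B 20, Proposal C 1, Proposal D 20, Proposal E 0. Proposal E eliminated.
Round 2: Proposal A 4, Proposal B 20, Proposal C 1, Proposal D 20. Proposal C eliminated.
Round 3: Proposal A 4, Proposal B 20, Proposal D 21. Proposal A eliminated.
Round 4: Proposal B 20, Proposal D 25. Proposal D has a majority (≥23).

Proposal D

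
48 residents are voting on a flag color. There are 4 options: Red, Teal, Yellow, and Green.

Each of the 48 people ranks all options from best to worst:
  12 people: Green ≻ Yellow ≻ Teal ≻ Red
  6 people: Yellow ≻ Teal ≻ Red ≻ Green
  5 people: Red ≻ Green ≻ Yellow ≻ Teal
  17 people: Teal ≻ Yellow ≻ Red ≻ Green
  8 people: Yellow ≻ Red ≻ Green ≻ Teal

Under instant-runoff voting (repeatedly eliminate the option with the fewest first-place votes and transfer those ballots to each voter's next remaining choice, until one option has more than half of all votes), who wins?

Green

Round 1: Red 5, Teal 17, Yellow 14, Green 12. Red eliminated.
Round 2: Teal 17, Yellow 14, Green 17. Yellow eliminated.
Round 3: Teal 23, Green 25. Green has a majority (≥25).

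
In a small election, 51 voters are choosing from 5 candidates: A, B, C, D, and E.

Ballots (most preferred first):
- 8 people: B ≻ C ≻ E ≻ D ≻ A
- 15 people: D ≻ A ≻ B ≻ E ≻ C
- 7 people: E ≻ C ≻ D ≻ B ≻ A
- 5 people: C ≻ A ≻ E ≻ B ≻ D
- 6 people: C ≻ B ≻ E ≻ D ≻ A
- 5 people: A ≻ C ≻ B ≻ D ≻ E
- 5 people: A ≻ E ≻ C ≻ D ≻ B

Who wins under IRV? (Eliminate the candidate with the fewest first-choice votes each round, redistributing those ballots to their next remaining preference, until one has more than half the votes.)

C

Round 1: A 10, B 8, C 11, D 15, E 7. E eliminated.
Round 2: A 10, B 8, C 18, D 15. B eliminated.
Round 3: A 10, C 26, D 15. C has a majority (≥26).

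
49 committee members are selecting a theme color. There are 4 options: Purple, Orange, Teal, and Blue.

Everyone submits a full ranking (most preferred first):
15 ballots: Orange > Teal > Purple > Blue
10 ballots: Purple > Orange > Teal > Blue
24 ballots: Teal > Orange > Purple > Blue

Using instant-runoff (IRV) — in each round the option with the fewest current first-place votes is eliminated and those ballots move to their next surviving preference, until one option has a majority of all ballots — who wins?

Orange

Round 1: Purple 10, Orange 15, Teal 24, Blue 0. Blue eliminated.
Round 2: Purple 10, Orange 15, Teal 24. Purple eliminated.
Round 3: Orange 25, Teal 24. Orange has a majority (≥25).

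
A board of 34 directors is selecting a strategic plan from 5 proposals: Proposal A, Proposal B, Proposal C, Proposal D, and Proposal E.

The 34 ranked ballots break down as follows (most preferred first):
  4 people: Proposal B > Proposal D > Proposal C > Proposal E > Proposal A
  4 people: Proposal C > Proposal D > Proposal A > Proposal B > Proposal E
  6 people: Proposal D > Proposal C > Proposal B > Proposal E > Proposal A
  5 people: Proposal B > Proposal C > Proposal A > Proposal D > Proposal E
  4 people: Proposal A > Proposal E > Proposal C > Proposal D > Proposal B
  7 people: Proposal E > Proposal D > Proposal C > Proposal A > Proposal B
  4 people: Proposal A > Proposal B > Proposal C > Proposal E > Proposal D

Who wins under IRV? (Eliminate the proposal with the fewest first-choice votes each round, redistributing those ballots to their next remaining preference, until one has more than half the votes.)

Round 1: Proposal A 8, Proposal B 9, Proposal C 4, Proposal D 6, Proposal E 7. Proposal C eliminated.
Round 2: Proposal A 8, Proposal B 9, Proposal D 10, Proposal E 7. Proposal E eliminated.
Round 3: Proposal A 8, Proposal B 9, Proposal D 17. Proposal A eliminated.
Round 4: Proposal B 13, Proposal D 21. Proposal D has a majority (≥18).

Proposal D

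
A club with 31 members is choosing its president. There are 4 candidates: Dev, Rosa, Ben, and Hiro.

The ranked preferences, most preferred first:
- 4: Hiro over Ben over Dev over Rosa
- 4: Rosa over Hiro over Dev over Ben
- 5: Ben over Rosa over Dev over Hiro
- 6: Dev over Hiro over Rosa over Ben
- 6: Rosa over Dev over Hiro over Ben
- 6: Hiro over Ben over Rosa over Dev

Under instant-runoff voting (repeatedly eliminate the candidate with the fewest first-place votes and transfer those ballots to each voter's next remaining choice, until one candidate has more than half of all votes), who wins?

Hiro

Round 1: Dev 6, Rosa 10, Ben 5, Hiro 10. Ben eliminated.
Round 2: Dev 6, Rosa 15, Hiro 10. Dev eliminated.
Round 3: Rosa 15, Hiro 16. Hiro has a majority (≥16).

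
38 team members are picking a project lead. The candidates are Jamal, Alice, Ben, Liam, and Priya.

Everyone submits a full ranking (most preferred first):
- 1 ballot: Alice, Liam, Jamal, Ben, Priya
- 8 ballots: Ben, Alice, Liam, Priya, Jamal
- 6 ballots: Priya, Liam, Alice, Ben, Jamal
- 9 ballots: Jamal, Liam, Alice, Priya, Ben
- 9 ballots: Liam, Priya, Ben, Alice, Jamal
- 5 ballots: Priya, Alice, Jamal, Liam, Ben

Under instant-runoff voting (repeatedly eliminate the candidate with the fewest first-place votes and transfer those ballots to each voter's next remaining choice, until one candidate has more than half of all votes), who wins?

Liam

Round 1: Jamal 9, Alice 1, Ben 8, Liam 9, Priya 11. Alice eliminated.
Round 2: Jamal 9, Ben 8, Liam 10, Priya 11. Ben eliminated.
Round 3: Jamal 9, Liam 18, Priya 11. Jamal eliminated.
Round 4: Liam 27, Priya 11. Liam has a majority (≥20).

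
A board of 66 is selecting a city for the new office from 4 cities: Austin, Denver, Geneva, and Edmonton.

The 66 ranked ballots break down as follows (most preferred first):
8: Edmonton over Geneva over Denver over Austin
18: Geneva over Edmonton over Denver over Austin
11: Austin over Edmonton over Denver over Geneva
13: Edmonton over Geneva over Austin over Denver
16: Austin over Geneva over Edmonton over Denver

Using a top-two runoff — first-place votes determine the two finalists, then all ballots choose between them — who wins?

Edmonton

Round 1 first-place votes: Austin 27, Denver 0, Geneva 18, Edmonton 21. Austin and Edmonton advance.
Runoff: Austin is ranked above Edmonton on 27 ballots, Edmonton above Austin on 39.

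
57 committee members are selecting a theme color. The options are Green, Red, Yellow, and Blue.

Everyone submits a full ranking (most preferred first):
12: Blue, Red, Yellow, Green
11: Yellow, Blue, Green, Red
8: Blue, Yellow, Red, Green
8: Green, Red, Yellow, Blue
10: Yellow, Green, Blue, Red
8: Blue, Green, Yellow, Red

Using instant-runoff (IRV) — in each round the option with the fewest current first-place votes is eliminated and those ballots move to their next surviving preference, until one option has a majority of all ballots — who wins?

Yellow

Round 1: Green 8, Red 0, Yellow 21, Blue 28. Red eliminated.
Round 2: Green 8, Yellow 21, Blue 28. Green eliminated.
Round 3: Yellow 29, Blue 28. Yellow has a majority (≥29).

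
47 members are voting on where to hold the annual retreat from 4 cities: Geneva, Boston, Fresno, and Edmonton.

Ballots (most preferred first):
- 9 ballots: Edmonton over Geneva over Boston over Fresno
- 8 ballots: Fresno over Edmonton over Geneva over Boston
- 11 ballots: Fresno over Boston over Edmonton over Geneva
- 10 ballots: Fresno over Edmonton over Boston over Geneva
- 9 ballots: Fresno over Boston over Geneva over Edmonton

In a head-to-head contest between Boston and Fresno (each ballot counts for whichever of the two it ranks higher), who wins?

Fresno

Boston is ranked above Fresno on 9 ballots; Fresno above Boston on 38.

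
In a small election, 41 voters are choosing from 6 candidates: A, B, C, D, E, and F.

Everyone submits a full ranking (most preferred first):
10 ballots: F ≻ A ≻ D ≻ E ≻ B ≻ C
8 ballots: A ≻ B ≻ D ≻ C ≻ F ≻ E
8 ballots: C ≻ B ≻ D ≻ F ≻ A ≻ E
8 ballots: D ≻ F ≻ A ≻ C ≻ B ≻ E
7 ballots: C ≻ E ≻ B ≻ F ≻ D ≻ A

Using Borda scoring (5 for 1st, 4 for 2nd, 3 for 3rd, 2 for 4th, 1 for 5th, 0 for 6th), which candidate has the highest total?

D

A: 10×4 + 8×5 + 8×1 + 8×3 + 7×0 = 112
B: 10×1 + 8×4 + 8×4 + 8×1 + 7×3 = 103
C: 10×0 + 8×2 + 8×5 + 8×2 + 7×5 = 107
D: 10×3 + 8×3 + 8×3 + 8×5 + 7×1 = 125
E: 10×2 + 8×0 + 8×0 + 8×0 + 7×4 = 48
F: 10×5 + 8×1 + 8×2 + 8×4 + 7×2 = 120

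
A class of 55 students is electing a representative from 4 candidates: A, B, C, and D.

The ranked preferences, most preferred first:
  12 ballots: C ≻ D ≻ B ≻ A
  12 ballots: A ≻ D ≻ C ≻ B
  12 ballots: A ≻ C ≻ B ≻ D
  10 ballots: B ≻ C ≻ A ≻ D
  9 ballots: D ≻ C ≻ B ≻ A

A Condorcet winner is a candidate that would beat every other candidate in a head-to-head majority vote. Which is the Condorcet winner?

C

C vs A: 31–24
C vs B: 45–10
C vs D: 34–21
C beats every other candidate.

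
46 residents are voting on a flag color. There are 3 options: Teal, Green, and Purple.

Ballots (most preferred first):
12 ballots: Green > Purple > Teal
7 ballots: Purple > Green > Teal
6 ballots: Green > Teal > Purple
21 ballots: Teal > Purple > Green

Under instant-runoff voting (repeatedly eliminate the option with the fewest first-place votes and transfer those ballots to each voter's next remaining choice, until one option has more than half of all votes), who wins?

Round 1: Teal 21, Green 18, Purple 7. Purple eliminated.
Round 2: Teal 21, Green 25. Green has a majority (≥24).

Green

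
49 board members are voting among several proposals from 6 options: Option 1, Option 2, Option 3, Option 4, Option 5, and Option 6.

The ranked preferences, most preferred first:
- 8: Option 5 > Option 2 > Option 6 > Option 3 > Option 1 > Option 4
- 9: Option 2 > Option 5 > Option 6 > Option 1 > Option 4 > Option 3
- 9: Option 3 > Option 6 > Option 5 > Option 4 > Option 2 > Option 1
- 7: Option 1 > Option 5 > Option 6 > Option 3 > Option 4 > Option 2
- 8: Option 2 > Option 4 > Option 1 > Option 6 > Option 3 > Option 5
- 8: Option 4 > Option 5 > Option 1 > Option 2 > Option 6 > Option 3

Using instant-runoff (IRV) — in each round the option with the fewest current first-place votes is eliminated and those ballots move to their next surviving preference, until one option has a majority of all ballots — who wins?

Round 1: Option 1 7, Option 2 17, Option 3 9, Option 4 8, Option 5 8, Option 6 0. Option 6 eliminated.
Round 2: Option 1 7, Option 2 17, Option 3 9, Option 4 8, Option 5 8. Option 1 eliminated.
Round 3: Option 2 17, Option 3 9, Option 4 8, Option 5 15. Option 4 eliminated.
Round 4: Option 2 17, Option 3 9, Option 5 23. Option 3 eliminated.
Round 5: Option 2 17, Option 5 32. Option 5 has a majority (≥25).

Option 5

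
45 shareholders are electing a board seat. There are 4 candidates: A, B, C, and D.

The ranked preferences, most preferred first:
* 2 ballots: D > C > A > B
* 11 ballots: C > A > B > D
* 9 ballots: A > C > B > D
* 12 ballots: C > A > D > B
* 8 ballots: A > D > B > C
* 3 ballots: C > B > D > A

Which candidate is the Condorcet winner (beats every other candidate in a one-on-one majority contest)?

C vs A: 28–17
C vs B: 37–8
C vs D: 35–10
C beats every other candidate.

C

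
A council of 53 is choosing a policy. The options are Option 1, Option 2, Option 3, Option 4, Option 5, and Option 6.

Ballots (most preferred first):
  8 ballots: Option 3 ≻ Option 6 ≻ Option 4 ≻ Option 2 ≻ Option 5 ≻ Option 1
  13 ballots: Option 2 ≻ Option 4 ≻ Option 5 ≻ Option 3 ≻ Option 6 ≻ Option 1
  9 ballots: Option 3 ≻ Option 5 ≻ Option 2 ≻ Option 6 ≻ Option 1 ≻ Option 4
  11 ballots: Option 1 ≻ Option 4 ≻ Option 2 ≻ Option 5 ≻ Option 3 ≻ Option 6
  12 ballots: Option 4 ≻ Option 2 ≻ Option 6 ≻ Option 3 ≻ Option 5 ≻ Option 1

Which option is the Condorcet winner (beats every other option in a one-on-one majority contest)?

Option 4 vs Option 1: 33–20
Option 4 vs Option 2: 31–22
Option 4 vs Option 3: 36–17
Option 4 vs Option 5: 44–9
Option 4 vs Option 6: 36–17
Option 4 beats every other option.

Option 4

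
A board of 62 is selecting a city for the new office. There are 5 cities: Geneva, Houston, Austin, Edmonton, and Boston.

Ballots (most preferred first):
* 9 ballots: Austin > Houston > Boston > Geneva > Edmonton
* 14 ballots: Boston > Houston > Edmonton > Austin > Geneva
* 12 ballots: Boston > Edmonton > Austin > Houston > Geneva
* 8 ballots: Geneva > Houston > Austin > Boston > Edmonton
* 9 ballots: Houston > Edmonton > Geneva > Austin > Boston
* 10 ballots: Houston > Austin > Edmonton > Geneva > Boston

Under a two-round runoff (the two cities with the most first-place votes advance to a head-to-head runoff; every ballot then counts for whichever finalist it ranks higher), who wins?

Houston

Round 1 first-place votes: Geneva 8, Houston 19, Austin 9, Edmonton 0, Boston 26. Boston and Houston advance.
Runoff: Boston is ranked above Houston on 26 ballots, Houston above Boston on 36.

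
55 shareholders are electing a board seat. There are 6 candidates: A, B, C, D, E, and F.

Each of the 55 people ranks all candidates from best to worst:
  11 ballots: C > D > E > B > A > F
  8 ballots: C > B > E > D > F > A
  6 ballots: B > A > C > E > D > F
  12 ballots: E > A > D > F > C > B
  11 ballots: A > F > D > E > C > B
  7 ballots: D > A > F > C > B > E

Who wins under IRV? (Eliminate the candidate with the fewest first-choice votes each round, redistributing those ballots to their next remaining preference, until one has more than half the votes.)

Round 1: A 11, B 6, C 19, D 7, E 12, F 0. F eliminated.
Round 2: A 11, B 6, C 19, D 7, E 12. B eliminated.
Round 3: A 17, C 19, D 7, E 12. D eliminated.
Round 4: A 24, C 19, E 12. E eliminated.
Round 5: A 36, C 19. A has a majority (≥28).

A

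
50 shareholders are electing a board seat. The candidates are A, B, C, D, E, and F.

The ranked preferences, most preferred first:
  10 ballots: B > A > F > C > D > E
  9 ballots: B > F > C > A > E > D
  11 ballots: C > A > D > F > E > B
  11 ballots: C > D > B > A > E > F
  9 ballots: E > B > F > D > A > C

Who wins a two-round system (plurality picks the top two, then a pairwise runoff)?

Round 1 first-place votes: A 0, B 19, C 22, D 0, E 9, F 0. C and B advance.
Runoff: C is ranked above B on 22 ballots, B above C on 28.

B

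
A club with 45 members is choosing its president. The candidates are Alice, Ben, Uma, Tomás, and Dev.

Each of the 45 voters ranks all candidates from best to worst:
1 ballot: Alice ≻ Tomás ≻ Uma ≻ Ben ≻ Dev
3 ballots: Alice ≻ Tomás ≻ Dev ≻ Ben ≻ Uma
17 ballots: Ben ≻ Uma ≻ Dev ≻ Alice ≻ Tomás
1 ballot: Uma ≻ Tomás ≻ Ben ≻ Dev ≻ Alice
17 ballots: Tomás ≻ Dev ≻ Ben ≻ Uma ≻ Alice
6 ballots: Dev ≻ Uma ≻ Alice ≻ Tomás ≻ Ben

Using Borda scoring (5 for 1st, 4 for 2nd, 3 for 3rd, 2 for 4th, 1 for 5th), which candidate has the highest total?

Dev

Alice: 1×5 + 3×5 + 17×2 + 1×1 + 17×1 + 6×3 = 90
Ben: 1×2 + 3×2 + 17×5 + 1×3 + 17×3 + 6×1 = 153
Uma: 1×3 + 3×1 + 17×4 + 1×5 + 17×2 + 6×4 = 137
Tomás: 1×4 + 3×4 + 17×1 + 1×4 + 17×5 + 6×2 = 134
Dev: 1×1 + 3×3 + 17×3 + 1×2 + 17×4 + 6×5 = 161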